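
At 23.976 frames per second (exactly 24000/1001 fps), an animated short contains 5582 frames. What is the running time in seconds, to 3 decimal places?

232.816 seconds

Running time = 5582 × 1001/24000 = 2793791/12000 s ≈ 232.816 s.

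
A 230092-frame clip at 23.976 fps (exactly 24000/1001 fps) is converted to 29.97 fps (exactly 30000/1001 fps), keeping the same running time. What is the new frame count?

Target frames = source frames × (target rate / source rate) = 230092 × (30000/1001)/(24000/1001) = 230092 × 5/4 = 287615.

287615 frames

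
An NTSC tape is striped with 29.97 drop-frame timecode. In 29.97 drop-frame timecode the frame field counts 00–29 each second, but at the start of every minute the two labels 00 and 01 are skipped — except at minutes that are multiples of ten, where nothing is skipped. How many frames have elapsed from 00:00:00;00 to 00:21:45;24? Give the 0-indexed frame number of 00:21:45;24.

Complete 10-minute blocks: 2, each 17982 frames → 35964.
Remaining 1 whole minute in the current block: 1800 + 0 × 1798 = 1800 frames.
Within the current minute: 45 × 30 + 24 − 2 = 1372 (labels ;00/;01 skipped at this minute). Total = 35964 + 1800 + 1372 = 39136.

39136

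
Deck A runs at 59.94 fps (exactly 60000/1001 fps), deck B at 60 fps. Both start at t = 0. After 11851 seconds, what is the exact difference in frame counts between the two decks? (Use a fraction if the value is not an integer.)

A emits 60000/1001 × 11851 = 101580000/143 frames; B emits 60 × 11851 = 711060.
Difference = 101580/143 frames (≈ 710.3497); B is ahead of A.

101580/143 frames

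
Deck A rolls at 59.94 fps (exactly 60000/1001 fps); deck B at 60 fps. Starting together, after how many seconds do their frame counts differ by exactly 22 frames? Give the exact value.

The gap grows by |60 − 60000/1001| = 60/1001 frames per second.
Time for a 22-frame gap: 22 ÷ (60/1001) = 11011/30 s.

11011/30 seconds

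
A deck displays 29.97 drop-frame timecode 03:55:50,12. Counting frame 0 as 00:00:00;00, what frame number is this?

424088

As if non-drop at 30 labels/s: (3 × 3600 + 55 × 60 + 50) × 30 + 12 = 424512.
Minute boundaries passed: 235; those not divisible by 10: 235 − 23 = 212; dropped labels = 2 × 212 = 424.
Actual frame index = 424512 − 424 = 424088.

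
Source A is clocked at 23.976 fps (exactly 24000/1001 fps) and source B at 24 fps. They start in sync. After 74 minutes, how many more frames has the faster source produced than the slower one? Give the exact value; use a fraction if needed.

74 min = 4440 s.
A emits 24000/1001 × 4440 = 106560000/1001 frames; B emits 24 × 4440 = 106560.
Difference = 106560/1001 frames (≈ 106.4535); B is ahead of A.

106560/1001 frames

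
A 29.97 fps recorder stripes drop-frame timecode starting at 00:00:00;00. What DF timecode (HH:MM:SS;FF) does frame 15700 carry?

00:08:43;26

Ten DF minutes hold 17982 frames, so frame 15700 lies in block 0 (frames 0–17981) with 15700 frames into that block.
The block's first minute is 1800 frames and the rest 1798 each; 15700 frames reaches minute 8, so 0 × 18 + 8 × 2 = 16 labels have been skipped so far.
Adding those back, label number 15700 + 16 = 15716 at 30 labels/s is 523 s + 26 f = 0 h 8 min 43 s frame 26, i.e. 00:08:43;26.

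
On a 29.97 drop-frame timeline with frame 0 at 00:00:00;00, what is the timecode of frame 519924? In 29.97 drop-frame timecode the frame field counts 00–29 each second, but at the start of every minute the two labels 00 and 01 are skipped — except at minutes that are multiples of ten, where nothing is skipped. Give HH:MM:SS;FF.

04:49:08;06

Ten DF minutes hold 17982 frames, so frame 519924 lies in block 28 (frames 503496–521477) with 16428 frames into that block.
The block's first minute is 1800 frames and the rest 1798 each; 16428 frames reaches minute 9, so 28 × 18 + 9 × 2 = 522 labels have been skipped so far.
Adding those back, label number 519924 + 522 = 520446 at 30 labels/s is 17348 s + 6 f = 4 h 49 min 8 s frame 6, i.e. 04:49:08;06.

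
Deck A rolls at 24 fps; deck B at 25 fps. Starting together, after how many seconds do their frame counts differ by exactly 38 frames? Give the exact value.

The gap grows by |25 − 24| = 1 frame per second.
Time for a 38-frame gap: 38 ÷ (1) = 38 s.

38 seconds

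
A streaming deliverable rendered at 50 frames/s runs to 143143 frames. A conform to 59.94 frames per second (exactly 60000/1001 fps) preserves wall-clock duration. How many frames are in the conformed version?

Target frames = source frames × (target rate / source rate) = 143143 × (60000/1001)/(50) = 143143 × 1200/1001 = 171600.

171600 frames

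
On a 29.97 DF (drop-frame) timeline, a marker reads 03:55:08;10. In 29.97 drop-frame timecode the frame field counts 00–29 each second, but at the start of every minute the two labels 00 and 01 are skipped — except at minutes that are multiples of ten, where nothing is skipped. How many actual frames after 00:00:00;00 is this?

422826

As if non-drop at 30 labels/s: (3 × 3600 + 55 × 60 + 8) × 30 + 10 = 423250.
Minute boundaries passed: 235; those not divisible by 10: 235 − 23 = 212; dropped labels = 2 × 212 = 424.
Actual frame index = 423250 − 424 = 422826.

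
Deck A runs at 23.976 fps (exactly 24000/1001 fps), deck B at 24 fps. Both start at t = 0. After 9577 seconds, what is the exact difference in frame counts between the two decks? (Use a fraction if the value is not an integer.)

A emits 24000/1001 × 9577 = 229848000/1001 frames; B emits 24 × 9577 = 229848.
Difference = 229848/1001 frames (≈ 229.6184); B is ahead of A.

229848/1001 frames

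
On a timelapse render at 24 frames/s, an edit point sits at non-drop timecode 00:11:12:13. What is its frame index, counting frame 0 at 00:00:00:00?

Total seconds to the label: (0 × 3600 + 11 × 60 + 12) = 672.
Frame index = 672 × 24 + 13 = 16141.

16141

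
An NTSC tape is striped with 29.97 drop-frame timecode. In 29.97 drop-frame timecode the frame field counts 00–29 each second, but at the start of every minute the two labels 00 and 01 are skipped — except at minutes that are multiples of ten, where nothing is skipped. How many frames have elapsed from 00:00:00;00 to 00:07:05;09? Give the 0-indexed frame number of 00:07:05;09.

Complete 10-minute blocks: 0, each 17982 frames → 0.
Remaining 7 whole minutes in the current block: 1800 + 6 × 1798 = 12588 frames.
Within the current minute: 5 × 30 + 9 − 2 = 157 (labels ;00/;01 skipped at this minute). Total = 0 + 12588 + 157 = 12745.

12745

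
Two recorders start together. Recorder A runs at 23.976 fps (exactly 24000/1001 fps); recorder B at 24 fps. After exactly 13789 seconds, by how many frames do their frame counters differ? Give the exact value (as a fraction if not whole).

330936/1001 frames

A emits 24000/1001 × 13789 = 330936000/1001 frames; B emits 24 × 13789 = 330936.
Difference = 330936/1001 frames (≈ 330.6054); B is ahead of A.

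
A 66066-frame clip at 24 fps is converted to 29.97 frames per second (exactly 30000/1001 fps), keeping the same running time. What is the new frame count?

82500 frames

Target frames = source frames × (target rate / source rate) = 66066 × (30000/1001)/(24) = 66066 × 1250/1001 = 82500.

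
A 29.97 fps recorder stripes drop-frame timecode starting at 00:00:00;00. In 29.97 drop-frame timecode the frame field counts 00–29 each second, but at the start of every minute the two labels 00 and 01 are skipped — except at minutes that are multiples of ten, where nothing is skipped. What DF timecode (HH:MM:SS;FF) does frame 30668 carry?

Each 10-minute DF block holds 10 × 60 × 30 − 9 × 2 = 17982 frames. 30668 ÷ 17982 → 1 full block, remainder 12686.
Within the partial block the first minute is 1800 frames and each further minute 1798, so 7 further minute boundaries passed. Total skipped labels = 18 × 1 + 2 × 7 = 32.
Non-drop label index = 30668 + 32 = 30700; at 30 labels/s that is 00:17:03:10, i.e. DF 00:17:03;10.

00:17:03;10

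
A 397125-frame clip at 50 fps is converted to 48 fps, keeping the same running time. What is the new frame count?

Target frames = source frames × (target rate / source rate) = 397125 × (48)/(50) = 397125 × 24/25 = 381240.

381240 frames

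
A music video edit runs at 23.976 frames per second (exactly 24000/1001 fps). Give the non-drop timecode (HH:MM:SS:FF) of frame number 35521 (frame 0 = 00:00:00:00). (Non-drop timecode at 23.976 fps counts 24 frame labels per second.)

00:24:40:01

35521 ÷ 24 = 1480 full seconds, remainder 1 frame.
1480 s = 0 h 24 min 40 s.
Timecode: 00:24:40:01.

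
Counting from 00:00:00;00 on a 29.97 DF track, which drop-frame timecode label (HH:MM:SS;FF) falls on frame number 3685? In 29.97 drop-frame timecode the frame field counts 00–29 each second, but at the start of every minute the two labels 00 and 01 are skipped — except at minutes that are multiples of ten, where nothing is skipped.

Each 10-minute DF block holds 10 × 60 × 30 − 9 × 2 = 17982 frames. 3685 ÷ 17982 → 0 full blocks, remainder 3685.
Within the partial block the first minute is 1800 frames and each further minute 1798, so 2 further minute boundaries passed. Total skipped labels = 18 × 0 + 2 × 2 = 4.
Non-drop label index = 3685 + 4 = 3689; at 30 labels/s that is 00:02:02:29, i.e. DF 00:02:02;29.

00:02:02;29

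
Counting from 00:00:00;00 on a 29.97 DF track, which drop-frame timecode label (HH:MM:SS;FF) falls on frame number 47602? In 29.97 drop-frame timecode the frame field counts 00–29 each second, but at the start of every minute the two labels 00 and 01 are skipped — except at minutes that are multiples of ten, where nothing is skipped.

Ten DF minutes hold 17982 frames, so frame 47602 lies in block 2 (frames 35964–53945) with 11638 frames into that block.
The block's first minute is 1800 frames and the rest 1798 each; 11638 frames reaches minute 6, so 2 × 18 + 6 × 2 = 48 labels have been skipped so far.
Adding those back, label number 47602 + 48 = 47650 at 30 labels/s is 1588 s + 10 f = 0 h 26 min 28 s frame 10, i.e. 00:26:28;10.

00:26:28;10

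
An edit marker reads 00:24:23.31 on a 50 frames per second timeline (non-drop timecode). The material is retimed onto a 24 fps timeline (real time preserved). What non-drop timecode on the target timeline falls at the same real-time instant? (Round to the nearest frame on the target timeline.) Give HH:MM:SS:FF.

Source frame index: (0×3600 + 24×60 + 23) × 50 + 31 = 73181.
Real time: 73181 / (50) = 73181/50 s.
Target frame: (73181/50) × (24) = 878172/25 ≈ 35126.880 → 35127.
At 24 labels/s: frame 35127 → 00:24:23:15.

00:24:23:15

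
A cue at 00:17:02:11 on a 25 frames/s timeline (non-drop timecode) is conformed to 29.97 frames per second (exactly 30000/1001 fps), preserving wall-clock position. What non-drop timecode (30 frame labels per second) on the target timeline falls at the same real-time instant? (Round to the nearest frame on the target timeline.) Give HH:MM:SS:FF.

Source frame index: (0×3600 + 17×60 + 2) × 25 + 11 = 25561.
Real time: 25561 / (25) = 25561/25 s.
Target frame: (25561/25) × (30000/1001) = 30673200/1001 ≈ 30642.557 → 30643.
At 30 labels/s: frame 30643 → 00:17:01:13.

00:17:01:13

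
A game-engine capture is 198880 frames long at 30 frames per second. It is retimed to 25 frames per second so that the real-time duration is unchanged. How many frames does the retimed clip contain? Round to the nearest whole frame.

165733 frames

Frames at target rate = 198880 × (25) / (30) = 497200/3 ≈ 165733.333.
Nearest whole frame: 165733.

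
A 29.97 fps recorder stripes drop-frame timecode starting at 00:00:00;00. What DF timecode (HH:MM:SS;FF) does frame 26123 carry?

Each 10-minute DF block holds 10 × 60 × 30 − 9 × 2 = 17982 frames. 26123 ÷ 17982 → 1 full block, remainder 8141.
Within the partial block the first minute is 1800 frames and each further minute 1798, so 4 further minute boundaries passed. Total skipped labels = 18 × 1 + 2 × 4 = 26.
Non-drop label index = 26123 + 26 = 26149; at 30 labels/s that is 00:14:31:19, i.e. DF 00:14:31;19.

00:14:31;19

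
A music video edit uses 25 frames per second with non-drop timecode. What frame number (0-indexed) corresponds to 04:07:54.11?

Total seconds to the label: (4 × 3600 + 7 × 60 + 54) = 14874.
Frame index = 14874 × 25 + 11 = 371861.

371861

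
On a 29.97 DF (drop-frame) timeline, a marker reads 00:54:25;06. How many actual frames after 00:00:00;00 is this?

Complete 10-minute blocks: 5, each 17982 frames → 89910.
Remaining 4 whole minutes in the current block: 1800 + 3 × 1798 = 7194 frames.
Within the current minute: 25 × 30 + 6 − 2 = 754 (labels ;00/;01 skipped at this minute). Total = 89910 + 7194 + 754 = 97858.

97858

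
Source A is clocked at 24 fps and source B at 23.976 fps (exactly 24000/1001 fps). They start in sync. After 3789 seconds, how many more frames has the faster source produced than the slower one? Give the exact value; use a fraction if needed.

A emits 24 × 3789 = 90936 frames; B emits 24000/1001 × 3789 = 90936000/1001.
Difference = 90936/1001 frames (≈ 90.8452); B is behind A.

90936/1001 frames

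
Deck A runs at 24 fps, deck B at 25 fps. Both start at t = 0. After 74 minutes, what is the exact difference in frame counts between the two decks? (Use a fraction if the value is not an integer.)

74 min = 4440 s.
A emits 24 × 4440 = 106560 frames; B emits 25 × 4440 = 111000.
Difference = 4440 frames; B is ahead of A.

4440 frames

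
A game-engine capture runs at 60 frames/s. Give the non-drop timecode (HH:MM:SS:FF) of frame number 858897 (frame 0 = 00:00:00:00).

858897 ÷ 60 = 14314 full seconds, remainder 57 frames.
14314 s = 3 h 58 min 34 s.
Timecode: 03:58:34:57.

03:58:34:57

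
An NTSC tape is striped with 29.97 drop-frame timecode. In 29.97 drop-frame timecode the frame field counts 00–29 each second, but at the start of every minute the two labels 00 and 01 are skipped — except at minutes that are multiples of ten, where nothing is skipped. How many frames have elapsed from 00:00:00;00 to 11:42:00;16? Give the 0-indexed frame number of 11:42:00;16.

1262352

As if non-drop at 30 labels/s: (11 × 3600 + 42 × 60 + 0) × 30 + 16 = 1263616.
Minute boundaries passed: 702; those not divisible by 10: 702 − 70 = 632; dropped labels = 2 × 632 = 1264.
Actual frame index = 1263616 − 1264 = 1262352.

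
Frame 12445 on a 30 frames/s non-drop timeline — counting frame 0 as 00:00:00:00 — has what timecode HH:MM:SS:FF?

00:06:54:25

12445 ÷ 30 = 414 full seconds, remainder 25 frames.
414 s = 0 h 6 min 54 s.
Timecode: 00:06:54:25.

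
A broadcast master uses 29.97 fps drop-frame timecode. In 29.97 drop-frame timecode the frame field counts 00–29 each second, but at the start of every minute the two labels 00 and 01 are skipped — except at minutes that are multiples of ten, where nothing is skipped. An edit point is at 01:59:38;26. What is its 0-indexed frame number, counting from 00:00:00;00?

As if non-drop at 30 labels/s: (1 × 3600 + 59 × 60 + 38) × 30 + 26 = 215366.
Minute boundaries passed: 119; those not divisible by 10: 119 − 11 = 108; dropped labels = 2 × 108 = 216.
Actual frame index = 215366 − 216 = 215150.

215150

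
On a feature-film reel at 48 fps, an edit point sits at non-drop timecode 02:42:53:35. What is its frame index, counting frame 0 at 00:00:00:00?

Total seconds to the label: (2 × 3600 + 42 × 60 + 53) = 9773.
Frame index = 9773 × 48 + 35 = 469139.

469139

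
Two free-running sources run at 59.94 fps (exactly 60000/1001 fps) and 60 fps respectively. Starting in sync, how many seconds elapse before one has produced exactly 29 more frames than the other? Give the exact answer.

29029/60 seconds

The gap grows by |60 − 60000/1001| = 60/1001 frames per second.
Time for a 29-frame gap: 29 ÷ (60/1001) = 29029/60 s.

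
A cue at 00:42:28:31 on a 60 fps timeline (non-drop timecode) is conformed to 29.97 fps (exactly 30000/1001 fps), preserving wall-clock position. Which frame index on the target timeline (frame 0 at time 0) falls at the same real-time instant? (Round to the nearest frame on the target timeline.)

frame 76379

Source frame index: (0×3600 + 42×60 + 28) × 60 + 31 = 152911.
Real time: 152911 / (60) = 152911/60 s.
Target frame: (152911/60) × (30000/1001) = 6950500/91 ≈ 76379.121 → 76379.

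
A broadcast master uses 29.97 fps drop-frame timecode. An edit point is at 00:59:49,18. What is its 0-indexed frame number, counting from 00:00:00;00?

Complete 10-minute blocks: 5, each 17982 frames → 89910.
Remaining 9 whole minutes in the current block: 1800 + 8 × 1798 = 16184 frames.
Within the current minute: 49 × 30 + 18 − 2 = 1486 (labels ;00/;01 skipped at this minute). Total = 89910 + 16184 + 1486 = 107580.

107580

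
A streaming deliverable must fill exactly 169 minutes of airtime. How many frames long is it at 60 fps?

608400 frames

169 min = 10140 s.
Frames = 10140 × 60 = 608400.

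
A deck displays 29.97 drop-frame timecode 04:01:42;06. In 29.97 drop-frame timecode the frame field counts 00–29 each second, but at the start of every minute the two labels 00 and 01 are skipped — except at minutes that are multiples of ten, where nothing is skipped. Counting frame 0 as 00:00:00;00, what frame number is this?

As if non-drop at 30 labels/s: (4 × 3600 + 1 × 60 + 42) × 30 + 6 = 435066.
Minute boundaries passed: 241; those not divisible by 10: 241 − 24 = 217; dropped labels = 2 × 217 = 434.
Actual frame index = 435066 − 434 = 434632.

434632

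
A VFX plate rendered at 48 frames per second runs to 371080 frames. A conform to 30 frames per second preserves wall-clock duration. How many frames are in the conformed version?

Target frames = source frames × (target rate / source rate) = 371080 × (30)/(48) = 371080 × 5/8 = 231925.

231925 frames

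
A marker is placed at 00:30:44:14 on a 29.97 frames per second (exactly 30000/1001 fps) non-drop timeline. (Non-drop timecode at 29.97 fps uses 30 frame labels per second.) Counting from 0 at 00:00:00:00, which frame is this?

Total seconds to the label: (0 × 3600 + 30 × 60 + 44) = 1844.
Frame index = 1844 × 30 + 14 = 55334.

55334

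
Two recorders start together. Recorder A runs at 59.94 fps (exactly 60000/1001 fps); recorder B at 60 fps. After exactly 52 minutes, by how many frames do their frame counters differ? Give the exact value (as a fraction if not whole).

52 min = 3120 s.
A emits 60000/1001 × 3120 = 14400000/77 frames; B emits 60 × 3120 = 187200.
Difference = 14400/77 frames (≈ 187.0130); B is ahead of A.

14400/77 frames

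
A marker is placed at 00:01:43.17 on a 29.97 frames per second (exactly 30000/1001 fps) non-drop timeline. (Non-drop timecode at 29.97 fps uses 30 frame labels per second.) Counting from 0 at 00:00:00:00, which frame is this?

3107

Total seconds to the label: (0 × 3600 + 1 × 60 + 43) = 103.
Frame index = 103 × 30 + 17 = 3107.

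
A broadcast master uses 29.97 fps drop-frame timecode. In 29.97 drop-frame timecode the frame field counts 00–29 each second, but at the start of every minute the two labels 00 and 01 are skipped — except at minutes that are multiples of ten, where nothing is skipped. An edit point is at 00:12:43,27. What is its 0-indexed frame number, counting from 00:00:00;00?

As if non-drop at 30 labels/s: (0 × 3600 + 12 × 60 + 43) × 30 + 27 = 22917.
Minute boundaries passed: 12; those not divisible by 10: 12 − 1 = 11; dropped labels = 2 × 11 = 22.
Actual frame index = 22917 − 22 = 22895.

22895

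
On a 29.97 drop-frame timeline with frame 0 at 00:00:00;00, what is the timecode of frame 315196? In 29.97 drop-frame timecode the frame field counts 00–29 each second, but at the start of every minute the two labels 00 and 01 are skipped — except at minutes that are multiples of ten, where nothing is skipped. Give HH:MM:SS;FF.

Ten DF minutes hold 17982 frames, so frame 315196 lies in block 17 (frames 305694–323675) with 9502 frames into that block.
The block's first minute is 1800 frames and the rest 1798 each; 9502 frames reaches minute 5, so 17 × 18 + 5 × 2 = 316 labels have been skipped so far.
Adding those back, label number 315196 + 316 = 315512 at 30 labels/s is 10517 s + 2 f = 2 h 55 min 17 s frame 2, i.e. 02:55:17;02.

02:55:17;02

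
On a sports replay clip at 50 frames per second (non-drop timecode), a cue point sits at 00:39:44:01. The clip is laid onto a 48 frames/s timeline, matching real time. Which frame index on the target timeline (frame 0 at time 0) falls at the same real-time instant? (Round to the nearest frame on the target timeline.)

Source frame index: (0×3600 + 39×60 + 44) × 50 + 1 = 119201.
Real time: 119201 / (50) = 119201/50 s.
Target frame: (119201/50) × (48) = 2860824/25 ≈ 114432.960 → 114433.

frame 114433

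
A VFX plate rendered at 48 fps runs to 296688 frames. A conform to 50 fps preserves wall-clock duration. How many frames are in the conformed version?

309050 frames

Frames at target rate = 296688 × (50) / (48) = 309050.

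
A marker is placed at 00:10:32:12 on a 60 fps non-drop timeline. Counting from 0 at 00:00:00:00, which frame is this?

Total seconds to the label: (0 × 3600 + 10 × 60 + 32) = 632.
Frame index = 632 × 60 + 12 = 37932.

frame 37932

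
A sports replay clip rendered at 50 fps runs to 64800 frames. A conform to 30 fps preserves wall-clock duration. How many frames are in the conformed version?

38880 frames

Target frames = source frames × (target rate / source rate) = 64800 × (30)/(50) = 64800 × 3/5 = 38880.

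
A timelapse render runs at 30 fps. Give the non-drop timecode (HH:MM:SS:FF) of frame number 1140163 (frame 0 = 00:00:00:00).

10:33:25:13

1140163 ÷ 30 = 38005 full seconds, remainder 13 frames.
38005 s = 10 h 33 min 25 s.
Timecode: 10:33:25:13.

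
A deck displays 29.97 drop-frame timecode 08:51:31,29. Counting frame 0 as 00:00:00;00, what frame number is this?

955803

Complete 10-minute blocks: 53, each 17982 frames → 953046.
Remaining 1 whole minute in the current block: 1800 + 0 × 1798 = 1800 frames.
Within the current minute: 31 × 30 + 29 − 2 = 957 (labels ;00/;01 skipped at this minute). Total = 953046 + 1800 + 957 = 955803.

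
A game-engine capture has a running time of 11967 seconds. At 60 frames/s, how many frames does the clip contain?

Frames = 11967 × 60 = 718020.

718020 frames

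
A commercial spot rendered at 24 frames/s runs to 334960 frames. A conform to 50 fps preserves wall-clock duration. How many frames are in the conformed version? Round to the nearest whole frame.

Frames at target rate = 334960 × (50) / (24) = 2093500/3 ≈ 697833.333.
Nearest whole frame: 697833.

697833 frames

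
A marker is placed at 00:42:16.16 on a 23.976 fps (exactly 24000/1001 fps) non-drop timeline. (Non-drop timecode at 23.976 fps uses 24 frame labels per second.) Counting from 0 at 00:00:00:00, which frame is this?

60880

Total seconds to the label: (0 × 3600 + 42 × 60 + 16) = 2536.
Frame index = 2536 × 24 + 16 = 60880.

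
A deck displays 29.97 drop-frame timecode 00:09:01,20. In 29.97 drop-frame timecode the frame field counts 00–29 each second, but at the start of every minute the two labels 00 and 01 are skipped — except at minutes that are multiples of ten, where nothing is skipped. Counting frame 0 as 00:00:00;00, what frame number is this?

16232

Complete 10-minute blocks: 0, each 17982 frames → 0.
Remaining 9 whole minutes in the current block: 1800 + 8 × 1798 = 16184 frames.
Within the current minute: 1 × 30 + 20 − 2 = 48 (labels ;00/;01 skipped at this minute). Total = 0 + 16184 + 48 = 16232.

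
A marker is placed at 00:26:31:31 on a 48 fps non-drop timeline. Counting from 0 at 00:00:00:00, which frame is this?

frame 76399

Total seconds to the label: (0 × 3600 + 26 × 60 + 31) = 1591.
Frame index = 1591 × 48 + 31 = 76399.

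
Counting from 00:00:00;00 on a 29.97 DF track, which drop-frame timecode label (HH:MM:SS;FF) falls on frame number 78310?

00:43:32;28

Each 10-minute DF block holds 10 × 60 × 30 − 9 × 2 = 17982 frames. 78310 ÷ 17982 → 4 full blocks, remainder 6382.
Within the partial block the first minute is 1800 frames and each further minute 1798, so 3 further minute boundaries passed. Total skipped labels = 18 × 4 + 2 × 3 = 78.
Non-drop label index = 78310 + 78 = 78388; at 30 labels/s that is 00:43:32:28, i.e. DF 00:43:32;28.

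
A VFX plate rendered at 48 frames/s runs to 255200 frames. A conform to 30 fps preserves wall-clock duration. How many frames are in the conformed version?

159500 frames

Frames at target rate = 255200 × (30) / (48) = 159500.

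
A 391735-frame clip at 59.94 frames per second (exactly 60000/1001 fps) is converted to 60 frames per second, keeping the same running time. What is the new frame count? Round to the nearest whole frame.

Frames at target rate = 391735 × (60) / (60000/1001) = 78425347/200 ≈ 392126.735.
Nearest whole frame: 392127.

392127 frames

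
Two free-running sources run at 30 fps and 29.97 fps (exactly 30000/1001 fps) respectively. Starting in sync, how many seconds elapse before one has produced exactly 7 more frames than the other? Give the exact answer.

The gap grows by |30000/1001 − 30| = 30/1001 frames per second.
Time for a 7-frame gap: 7 ÷ (30/1001) = 7007/30 s.

7007/30 seconds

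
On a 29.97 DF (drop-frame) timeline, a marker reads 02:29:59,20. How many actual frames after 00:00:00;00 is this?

269720

As if non-drop at 30 labels/s: (2 × 3600 + 29 × 60 + 59) × 30 + 20 = 269990.
Minute boundaries passed: 149; those not divisible by 10: 149 − 14 = 135; dropped labels = 2 × 135 = 270.
Actual frame index = 269990 − 270 = 269720.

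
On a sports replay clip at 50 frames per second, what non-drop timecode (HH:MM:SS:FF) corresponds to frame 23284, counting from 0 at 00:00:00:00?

00:07:45:34

23284 ÷ 50 = 465 full seconds, remainder 34 frames.
465 s = 0 h 7 min 45 s.
Timecode: 00:07:45:34.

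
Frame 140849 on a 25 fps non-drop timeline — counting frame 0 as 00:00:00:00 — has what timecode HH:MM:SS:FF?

140849 ÷ 25 = 5633 full seconds, remainder 24 frames.
5633 s = 1 h 33 min 53 s.
Timecode: 01:33:53:24.

01:33:53:24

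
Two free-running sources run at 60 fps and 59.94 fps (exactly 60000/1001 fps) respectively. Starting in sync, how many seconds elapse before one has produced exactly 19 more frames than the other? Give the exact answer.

19019/60 seconds

The gap grows by |60000/1001 − 60| = 60/1001 frames per second.
Time for a 19-frame gap: 19 ÷ (60/1001) = 19019/60 s.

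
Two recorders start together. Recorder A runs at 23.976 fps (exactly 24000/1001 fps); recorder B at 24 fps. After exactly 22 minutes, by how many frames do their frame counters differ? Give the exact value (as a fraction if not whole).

22 min = 1320 s.
A emits 24000/1001 × 1320 = 2880000/91 frames; B emits 24 × 1320 = 31680.
Difference = 2880/91 frames (≈ 31.6484); B is ahead of A.

2880/91 frames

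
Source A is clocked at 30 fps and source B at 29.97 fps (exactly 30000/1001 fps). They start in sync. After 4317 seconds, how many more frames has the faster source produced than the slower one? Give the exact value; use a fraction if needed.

129510/1001 frames

A emits 30 × 4317 = 129510 frames; B emits 30000/1001 × 4317 = 129510000/1001.
Difference = 129510/1001 frames (≈ 129.3806); B is behind A.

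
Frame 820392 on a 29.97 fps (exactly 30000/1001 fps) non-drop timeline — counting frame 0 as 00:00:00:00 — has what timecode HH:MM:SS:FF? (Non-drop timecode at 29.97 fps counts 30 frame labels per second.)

07:35:46:12

820392 ÷ 30 = 27346 full seconds, remainder 12 frames.
27346 s = 7 h 35 min 46 s.
Timecode: 07:35:46:12.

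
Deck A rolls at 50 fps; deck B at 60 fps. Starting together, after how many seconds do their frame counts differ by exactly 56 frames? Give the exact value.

5.6 seconds

The gap grows by |60 − 50| = 10 frames per second.
Time for a 56-frame gap: 56 ÷ (10) = 5.6 s.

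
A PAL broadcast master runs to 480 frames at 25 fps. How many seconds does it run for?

19.2 seconds

Running time = 480 / (25) = 19.2 s.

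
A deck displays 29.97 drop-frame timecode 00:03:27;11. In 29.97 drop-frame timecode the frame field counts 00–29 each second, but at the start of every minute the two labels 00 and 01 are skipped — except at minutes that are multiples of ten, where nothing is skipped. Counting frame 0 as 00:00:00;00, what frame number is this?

6215

Complete 10-minute blocks: 0, each 17982 frames → 0.
Remaining 3 whole minutes in the current block: 1800 + 2 × 1798 = 5396 frames.
Within the current minute: 27 × 30 + 11 − 2 = 819 (labels ;00/;01 skipped at this minute). Total = 0 + 5396 + 819 = 6215.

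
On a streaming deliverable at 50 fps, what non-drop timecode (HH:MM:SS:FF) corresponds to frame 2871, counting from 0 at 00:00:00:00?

2871 ÷ 50 = 57 full seconds, remainder 21 frames.
57 s = 0 h 0 min 57 s.
Timecode: 00:00:57:21.

00:00:57:21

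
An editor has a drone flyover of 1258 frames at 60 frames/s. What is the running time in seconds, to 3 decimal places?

20.967 seconds

Running time = 1258 × 1/60 = 629/30 s ≈ 20.967 s.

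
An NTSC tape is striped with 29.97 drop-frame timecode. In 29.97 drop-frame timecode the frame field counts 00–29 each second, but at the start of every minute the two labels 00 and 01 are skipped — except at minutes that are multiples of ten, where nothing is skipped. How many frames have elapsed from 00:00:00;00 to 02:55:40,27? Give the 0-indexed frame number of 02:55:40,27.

315911

As if non-drop at 30 labels/s: (2 × 3600 + 55 × 60 + 40) × 30 + 27 = 316227.
Minute boundaries passed: 175; those not divisible by 10: 175 − 17 = 158; dropped labels = 2 × 158 = 316.
Actual frame index = 316227 − 316 = 315911.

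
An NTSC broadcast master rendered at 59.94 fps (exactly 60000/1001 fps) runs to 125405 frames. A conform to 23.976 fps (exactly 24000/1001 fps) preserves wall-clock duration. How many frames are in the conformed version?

50162 frames

Target frames = source frames × (target rate / source rate) = 125405 × (24000/1001)/(60000/1001) = 125405 × 2/5 = 50162.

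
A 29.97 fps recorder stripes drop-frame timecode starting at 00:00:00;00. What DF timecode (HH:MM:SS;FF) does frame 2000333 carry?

Ten DF minutes hold 17982 frames, so frame 2000333 lies in block 111 (frames 1996002–2013983) with 4331 frames into that block.
The block's first minute is 1800 frames and the rest 1798 each; 4331 frames reaches minute 2, so 111 × 18 + 2 × 2 = 2002 labels have been skipped so far.
Adding those back, label number 2000333 + 2002 = 2002335 at 30 labels/s is 66744 s + 15 f = 18 h 32 min 24 s frame 15, i.e. 18:32:24;15.

18:32:24;15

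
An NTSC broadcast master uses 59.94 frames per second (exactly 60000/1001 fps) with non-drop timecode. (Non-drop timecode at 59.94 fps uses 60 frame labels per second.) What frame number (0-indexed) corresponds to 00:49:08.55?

frame 176935

Total seconds to the label: (0 × 3600 + 49 × 60 + 8) = 2948.
Frame index = 2948 × 60 + 55 = 176935.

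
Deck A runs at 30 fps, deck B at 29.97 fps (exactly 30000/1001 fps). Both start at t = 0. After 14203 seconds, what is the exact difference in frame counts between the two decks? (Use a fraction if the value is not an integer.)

60870/143 frames

A emits 30 × 14203 = 426090 frames; B emits 30000/1001 × 14203 = 60870000/143.
Difference = 60870/143 frames (≈ 425.6643); B is behind A.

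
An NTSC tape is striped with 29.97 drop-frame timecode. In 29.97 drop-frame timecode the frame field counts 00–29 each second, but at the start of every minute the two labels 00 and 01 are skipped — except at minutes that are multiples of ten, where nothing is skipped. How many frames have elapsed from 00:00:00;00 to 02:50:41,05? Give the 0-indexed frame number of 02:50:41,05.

306929

As if non-drop at 30 labels/s: (2 × 3600 + 50 × 60 + 41) × 30 + 5 = 307235.
Minute boundaries passed: 170; those not divisible by 10: 170 − 17 = 153; dropped labels = 2 × 153 = 306.
Actual frame index = 307235 − 306 = 306929.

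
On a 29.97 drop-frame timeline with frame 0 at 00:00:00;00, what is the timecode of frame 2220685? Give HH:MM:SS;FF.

20:34:56;27

Each 10-minute DF block holds 10 × 60 × 30 − 9 × 2 = 17982 frames. 2220685 ÷ 17982 → 123 full blocks, remainder 8899.
Within the partial block the first minute is 1800 frames and each further minute 1798, so 4 further minute boundaries passed. Total skipped labels = 18 × 123 + 2 × 4 = 2222.
Non-drop label index = 2220685 + 2222 = 2222907; at 30 labels/s that is 20:34:56:27, i.e. DF 20:34:56;27.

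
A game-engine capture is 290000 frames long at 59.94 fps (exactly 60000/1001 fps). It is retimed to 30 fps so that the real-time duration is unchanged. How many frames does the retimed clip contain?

145145 frames

Target frames = source frames × (target rate / source rate) = 290000 × (30)/(60000/1001) = 290000 × 1001/2000 = 145145.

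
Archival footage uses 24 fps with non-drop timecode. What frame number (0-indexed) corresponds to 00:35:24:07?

Total seconds to the label: (0 × 3600 + 35 × 60 + 24) = 2124.
Frame index = 2124 × 24 + 7 = 50983.

50983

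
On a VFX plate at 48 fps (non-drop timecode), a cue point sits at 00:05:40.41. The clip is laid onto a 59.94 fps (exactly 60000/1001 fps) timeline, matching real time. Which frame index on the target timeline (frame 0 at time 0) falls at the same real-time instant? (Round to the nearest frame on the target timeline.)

frame 20431

Source frame index: (0×3600 + 5×60 + 40) × 48 + 41 = 16361.
Real time: 16361 / (48) = 16361/48 s.
Target frame: (16361/48) × (60000/1001) = 20451250/1001 ≈ 20430.819 → 20431.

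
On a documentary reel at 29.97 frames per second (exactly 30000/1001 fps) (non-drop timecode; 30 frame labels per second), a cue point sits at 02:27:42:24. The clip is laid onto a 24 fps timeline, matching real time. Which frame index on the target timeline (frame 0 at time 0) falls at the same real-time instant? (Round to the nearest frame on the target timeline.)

Source frame index: (2×3600 + 27×60 + 42) × 30 + 24 = 265884.
Real time: 265884 / (30000/1001) = 22179157/2500 s.
Target frame: (22179157/2500) × (24) = 133074942/625 ≈ 212919.907 → 212920.

frame 212920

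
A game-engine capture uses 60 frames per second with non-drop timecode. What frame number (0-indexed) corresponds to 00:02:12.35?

frame 7955

Total seconds to the label: (0 × 3600 + 2 × 60 + 12) = 132.
Frame index = 132 × 60 + 35 = 7955.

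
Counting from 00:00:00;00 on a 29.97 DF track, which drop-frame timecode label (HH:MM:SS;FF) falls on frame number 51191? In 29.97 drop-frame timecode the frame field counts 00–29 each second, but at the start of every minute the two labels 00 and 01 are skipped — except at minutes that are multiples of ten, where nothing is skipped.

00:28:28;03

Ten DF minutes hold 17982 frames, so frame 51191 lies in block 2 (frames 35964–53945) with 15227 frames into that block.
The block's first minute is 1800 frames and the rest 1798 each; 15227 frames reaches minute 8, so 2 × 18 + 8 × 2 = 52 labels have been skipped so far.
Adding those back, label number 51191 + 52 = 51243 at 30 labels/s is 1708 s + 3 f = 0 h 28 min 28 s frame 3, i.e. 00:28:28;03.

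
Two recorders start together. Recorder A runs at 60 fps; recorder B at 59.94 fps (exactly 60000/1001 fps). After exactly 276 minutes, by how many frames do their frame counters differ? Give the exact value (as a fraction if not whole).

993600/1001 frames

276 min = 16560 s.
A emits 60 × 16560 = 993600 frames; B emits 60000/1001 × 16560 = 993600000/1001.
Difference = 993600/1001 frames (≈ 992.6074); B is behind A.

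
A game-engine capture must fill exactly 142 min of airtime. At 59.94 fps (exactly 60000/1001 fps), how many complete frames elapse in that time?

510689 frames

142 min = 8520 s.
Frames = 8520 × 60000/1001 = 511200000/1001 ≈ 510689.3107.
Complete frames: 510689.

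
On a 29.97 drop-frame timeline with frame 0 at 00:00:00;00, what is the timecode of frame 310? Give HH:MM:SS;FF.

Each 10-minute DF block holds 10 × 60 × 30 − 9 × 2 = 17982 frames. 310 ÷ 17982 → 0 full blocks, remainder 310.
Within the partial block the first minute is 1800 frames and each further minute 1798, so 0 further minute boundaries passed. Total skipped labels = 18 × 0 + 2 × 0 = 0.
Non-drop label index = 310 + 0 = 310; at 30 labels/s that is 00:00:10:10, i.e. DF 00:00:10;10.

00:00:10;10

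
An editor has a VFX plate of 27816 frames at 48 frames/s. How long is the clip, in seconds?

Running time = 27816 / (48) = 579.5 s.

579.5 seconds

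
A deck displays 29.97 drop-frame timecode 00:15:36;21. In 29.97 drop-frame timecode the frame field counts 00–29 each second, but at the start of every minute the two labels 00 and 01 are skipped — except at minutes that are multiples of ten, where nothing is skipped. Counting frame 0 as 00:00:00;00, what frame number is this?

28073

Complete 10-minute blocks: 1, each 17982 frames → 17982.
Remaining 5 whole minutes in the current block: 1800 + 4 × 1798 = 8992 frames.
Within the current minute: 36 × 30 + 21 − 2 = 1099 (labels ;00/;01 skipped at this minute). Total = 17982 + 8992 + 1099 = 28073.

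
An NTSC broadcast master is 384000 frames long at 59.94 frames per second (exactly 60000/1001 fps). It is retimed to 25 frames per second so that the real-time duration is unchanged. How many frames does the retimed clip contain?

160160 frames

Target frames = source frames × (target rate / source rate) = 384000 × (25)/(60000/1001) = 384000 × 1001/2400 = 160160.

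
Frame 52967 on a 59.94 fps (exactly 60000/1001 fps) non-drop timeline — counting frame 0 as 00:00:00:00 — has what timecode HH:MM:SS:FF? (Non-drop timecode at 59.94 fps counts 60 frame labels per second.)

52967 ÷ 60 = 882 full seconds, remainder 47 frames.
882 s = 0 h 14 min 42 s.
Timecode: 00:14:42:47.

00:14:42:47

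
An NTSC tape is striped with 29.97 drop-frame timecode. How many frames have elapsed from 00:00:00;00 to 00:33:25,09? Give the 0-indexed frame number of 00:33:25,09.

Complete 10-minute blocks: 3, each 17982 frames → 53946.
Remaining 3 whole minutes in the current block: 1800 + 2 × 1798 = 5396 frames.
Within the current minute: 25 × 30 + 9 − 2 = 757 (labels ;00/;01 skipped at this minute). Total = 53946 + 5396 + 757 = 60099.

60099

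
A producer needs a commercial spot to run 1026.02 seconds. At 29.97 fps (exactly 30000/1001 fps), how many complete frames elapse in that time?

30749 frames

Frames = 1026.02 × 30000/1001 = 30780600/1001 ≈ 30749.8501.
Complete frames: 30749.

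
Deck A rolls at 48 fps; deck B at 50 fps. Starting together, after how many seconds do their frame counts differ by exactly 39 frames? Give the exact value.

The gap grows by |50 − 48| = 2 frames per second.
Time for a 39-frame gap: 39 ÷ (2) = 19.5 s.

19.5 seconds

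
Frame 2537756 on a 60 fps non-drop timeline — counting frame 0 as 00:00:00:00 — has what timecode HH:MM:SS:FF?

11:44:55:56

2537756 ÷ 60 = 42295 full seconds, remainder 56 frames.
42295 s = 11 h 44 min 55 s.
Timecode: 11:44:55:56.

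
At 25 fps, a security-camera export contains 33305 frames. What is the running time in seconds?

Running time = 33305 / (25) = 1332.2 s.

1332.2 seconds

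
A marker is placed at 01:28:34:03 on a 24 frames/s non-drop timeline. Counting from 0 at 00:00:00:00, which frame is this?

Total seconds to the label: (1 × 3600 + 28 × 60 + 34) = 5314.
Frame index = 5314 × 24 + 3 = 127539.

frame 127539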